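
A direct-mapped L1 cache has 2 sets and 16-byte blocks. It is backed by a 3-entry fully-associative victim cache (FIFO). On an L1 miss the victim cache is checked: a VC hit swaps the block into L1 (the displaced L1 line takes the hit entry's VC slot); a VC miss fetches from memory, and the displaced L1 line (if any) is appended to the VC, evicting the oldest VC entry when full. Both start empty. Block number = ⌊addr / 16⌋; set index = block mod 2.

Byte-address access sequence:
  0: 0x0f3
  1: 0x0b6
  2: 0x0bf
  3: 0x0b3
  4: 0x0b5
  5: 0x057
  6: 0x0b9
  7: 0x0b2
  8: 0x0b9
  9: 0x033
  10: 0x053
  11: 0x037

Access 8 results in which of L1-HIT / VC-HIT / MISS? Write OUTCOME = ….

  [0] addr=0xf3 blk=15 s=1: MISS | VC []
  [1] addr=0xb6 blk=11 s=1: MISS | VC [15]
  [2] addr=0xbf blk=11 s=1: L1-HIT | VC [15]
  [3] addr=0xb3 blk=11 s=1: L1-HIT | VC [15]
  [4] addr=0xb5 blk=11 s=1: L1-HIT | VC [15]
  [5] addr=0x57 blk=5 s=1: MISS | VC [15, 11]
  [6] addr=0xb9 blk=11 s=1: VC-HIT | VC [15, 5]
  [7] addr=0xb2 blk=11 s=1: L1-HIT | VC [15, 5]
  [8] addr=0xb9 blk=11 s=1: L1-HIT | VC [15, 5]
  [9] addr=0x33 blk=3 s=1: MISS | VC [15, 5, 11]
  [10] addr=0x53 blk=5 s=1: VC-HIT | VC [15, 3, 11]
  [11] addr=0x37 blk=3 s=1: VC-HIT | VC [15, 5, 11]

OUTCOME = L1-HIT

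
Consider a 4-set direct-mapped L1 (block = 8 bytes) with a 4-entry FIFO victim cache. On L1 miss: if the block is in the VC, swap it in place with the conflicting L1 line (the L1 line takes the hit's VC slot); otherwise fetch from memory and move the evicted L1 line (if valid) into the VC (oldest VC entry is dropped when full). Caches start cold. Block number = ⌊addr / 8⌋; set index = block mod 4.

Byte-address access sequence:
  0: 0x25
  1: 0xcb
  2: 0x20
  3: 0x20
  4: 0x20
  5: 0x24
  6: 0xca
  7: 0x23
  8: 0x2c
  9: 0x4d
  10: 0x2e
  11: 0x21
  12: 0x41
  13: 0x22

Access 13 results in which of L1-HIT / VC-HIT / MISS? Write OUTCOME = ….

OUTCOME = VC-HIT

0: 0x25 (blk 4, set 0) → MISS  vc=[]
1: 0xcb (blk 25, set 1) → MISS  vc=[]
2: 0x20 (blk 4, set 0) → L1-HIT  vc=[]
3: 0x20 (blk 4, set 0) → L1-HIT  vc=[]
4: 0x20 (blk 4, set 0) → L1-HIT  vc=[]
5: 0x24 (blk 4, set 0) → L1-HIT  vc=[]
6: 0xca (blk 25, set 1) → L1-HIT  vc=[]
7: 0x23 (blk 4, set 0) → L1-HIT  vc=[]
8: 0x2c (blk 5, set 1) → MISS  vc=[25]
9: 0x4d (blk 9, set 1) → MISS  vc=[25, 5]
10: 0x2e (blk 5, set 1) → VC-HIT  vc=[25, 9]
11: 0x21 (blk 4, set 0) → L1-HIT  vc=[25, 9]
12: 0x41 (blk 8, set 0) → MISS  vc=[25, 9, 4]
13: 0x22 (blk 4, set 0) → VC-HIT  vc=[25, 9, 8]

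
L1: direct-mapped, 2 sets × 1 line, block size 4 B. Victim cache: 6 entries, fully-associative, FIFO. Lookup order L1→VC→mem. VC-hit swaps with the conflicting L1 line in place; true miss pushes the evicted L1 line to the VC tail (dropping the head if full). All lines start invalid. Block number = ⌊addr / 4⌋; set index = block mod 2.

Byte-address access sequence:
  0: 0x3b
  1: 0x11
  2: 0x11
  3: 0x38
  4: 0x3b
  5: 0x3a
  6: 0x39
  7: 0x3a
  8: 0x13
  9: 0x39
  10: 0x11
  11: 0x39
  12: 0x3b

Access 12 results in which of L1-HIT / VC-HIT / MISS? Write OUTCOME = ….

OUTCOME = L1-HIT

  [0] addr=0x3b blk=14 s=0: MISS | VC []
  [1] addr=0x11 blk=4 s=0: MISS | VC [14]
  [2] addr=0x11 blk=4 s=0: L1-HIT | VC [14]
  [3] addr=0x38 blk=14 s=0: VC-HIT | VC [4]
  [4] addr=0x3b blk=14 s=0: L1-HIT | VC [4]
  [5] addr=0x3a blk=14 s=0: L1-HIT | VC [4]
  [6] addr=0x39 blk=14 s=0: L1-HIT | VC [4]
  [7] addr=0x3a blk=14 s=0: L1-HIT | VC [4]
  [8] addr=0x13 blk=4 s=0: VC-HIT | VC [14]
  [9] addr=0x39 blk=14 s=0: VC-HIT | VC [4]
  [10] addr=0x11 blk=4 s=0: VC-HIT | VC [14]
  [11] addr=0x39 blk=14 s=0: VC-HIT | VC [4]
  [12] addr=0x3b blk=14 s=0: L1-HIT | VC [4]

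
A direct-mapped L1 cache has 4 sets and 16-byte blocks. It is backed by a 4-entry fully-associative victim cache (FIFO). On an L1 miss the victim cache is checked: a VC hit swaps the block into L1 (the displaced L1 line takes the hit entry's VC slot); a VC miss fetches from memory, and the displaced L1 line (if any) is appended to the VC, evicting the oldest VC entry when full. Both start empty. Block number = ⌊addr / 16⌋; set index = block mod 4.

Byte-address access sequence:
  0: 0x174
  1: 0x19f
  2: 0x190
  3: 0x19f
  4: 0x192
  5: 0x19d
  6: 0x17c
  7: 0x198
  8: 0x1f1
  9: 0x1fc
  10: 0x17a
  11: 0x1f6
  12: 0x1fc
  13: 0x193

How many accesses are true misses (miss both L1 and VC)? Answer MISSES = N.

MISSES = 3

0: 0x174 (blk 23, set 3) → MISS  vc=[]
1: 0x19f (blk 25, set 1) → MISS  vc=[]
2: 0x190 (blk 25, set 1) → L1-HIT  vc=[]
3: 0x19f (blk 25, set 1) → L1-HIT  vc=[]
4: 0x192 (blk 25, set 1) → L1-HIT  vc=[]
5: 0x19d (blk 25, set 1) → L1-HIT  vc=[]
6: 0x17c (blk 23, set 3) → L1-HIT  vc=[]
7: 0x198 (blk 25, set 1) → L1-HIT  vc=[]
8: 0x1f1 (blk 31, set 3) → MISS  vc=[23]
9: 0x1fc (blk 31, set 3) → L1-HIT  vc=[23]
10: 0x17a (blk 23, set 3) → VC-HIT  vc=[31]
11: 0x1f6 (blk 31, set 3) → VC-HIT  vc=[23]
12: 0x1fc (blk 31, set 3) → L1-HIT  vc=[23]
13: 0x193 (blk 25, set 1) → L1-HIT  vc=[23]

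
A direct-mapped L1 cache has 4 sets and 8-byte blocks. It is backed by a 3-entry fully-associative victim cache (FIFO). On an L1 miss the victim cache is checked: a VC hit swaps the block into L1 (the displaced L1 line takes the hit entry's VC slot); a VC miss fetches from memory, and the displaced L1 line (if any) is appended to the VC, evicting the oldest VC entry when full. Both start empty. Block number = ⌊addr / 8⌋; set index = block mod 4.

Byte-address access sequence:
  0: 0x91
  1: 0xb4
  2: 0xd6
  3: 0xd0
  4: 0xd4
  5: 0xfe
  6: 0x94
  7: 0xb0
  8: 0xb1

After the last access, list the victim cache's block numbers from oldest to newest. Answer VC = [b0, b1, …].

VC = [26, 18]

#0 0x91→b18/s2 MISS; vc=[]
#1 0xb4→b22/s2 MISS; vc=[18]
#2 0xd6→b26/s2 MISS; vc=[18,22]
#3 0xd0→b26/s2 L1-HIT; vc=[18,22]
#4 0xd4→b26/s2 L1-HIT; vc=[18,22]
#5 0xfe→b31/s3 MISS; vc=[18,22]
#6 0x94→b18/s2 VC-HIT; vc=[26,22]
#7 0xb0→b22/s2 VC-HIT; vc=[26,18]
#8 0xb1→b22/s2 L1-HIT; vc=[26,18]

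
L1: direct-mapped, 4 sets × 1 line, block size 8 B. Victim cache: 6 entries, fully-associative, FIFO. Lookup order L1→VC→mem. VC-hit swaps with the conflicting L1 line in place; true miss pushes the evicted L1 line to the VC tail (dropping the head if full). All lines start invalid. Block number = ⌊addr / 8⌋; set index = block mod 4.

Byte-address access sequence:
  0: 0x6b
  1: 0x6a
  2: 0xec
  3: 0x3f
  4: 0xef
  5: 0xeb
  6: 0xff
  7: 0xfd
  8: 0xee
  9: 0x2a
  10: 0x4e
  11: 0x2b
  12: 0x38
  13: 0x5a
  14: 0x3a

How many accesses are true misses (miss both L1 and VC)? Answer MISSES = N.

MISSES = 7

  [0] addr=0x6b blk=13 s=1: MISS | VC []
  [1] addr=0x6a blk=13 s=1: L1-HIT | VC []
  [2] addr=0xec blk=29 s=1: MISS | VC [13]
  [3] addr=0x3f blk=7 s=3: MISS | VC [13]
  [4] addr=0xef blk=29 s=1: L1-HIT | VC [13]
  [5] addr=0xeb blk=29 s=1: L1-HIT | VC [13]
  [6] addr=0xff blk=31 s=3: MISS | VC [13, 7]
  [7] addr=0xfd blk=31 s=3: L1-HIT | VC [13, 7]
  [8] addr=0xee blk=29 s=1: L1-HIT | VC [13, 7]
  [9] addr=0x2a blk=5 s=1: MISS | VC [13, 7, 29]
  [10] addr=0x4e blk=9 s=1: MISS | VC [13, 7, 29, 5]
  [11] addr=0x2b blk=5 s=1: VC-HIT | VC [13, 7, 29, 9]
  [12] addr=0x38 blk=7 s=3: VC-HIT | VC [13, 31, 29, 9]
  [13] addr=0x5a blk=11 s=3: MISS | VC [13, 31, 29, 9, 7]
  [14] addr=0x3a blk=7 s=3: VC-HIT | VC [13, 31, 29, 9, 11]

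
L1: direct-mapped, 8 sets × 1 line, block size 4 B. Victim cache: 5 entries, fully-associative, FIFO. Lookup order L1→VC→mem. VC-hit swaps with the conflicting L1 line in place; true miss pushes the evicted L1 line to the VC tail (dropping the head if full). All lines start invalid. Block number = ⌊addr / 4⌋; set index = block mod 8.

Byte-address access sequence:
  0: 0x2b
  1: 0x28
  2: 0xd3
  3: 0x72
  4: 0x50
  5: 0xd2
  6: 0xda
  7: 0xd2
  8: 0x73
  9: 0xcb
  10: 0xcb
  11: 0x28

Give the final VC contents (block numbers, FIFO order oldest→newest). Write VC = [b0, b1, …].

VC = [20, 52, 50]

0: 0x2b (blk 10, set 2) → MISS  vc=[]
1: 0x28 (blk 10, set 2) → L1-HIT  vc=[]
2: 0xd3 (blk 52, set 4) → MISS  vc=[]
3: 0x72 (blk 28, set 4) → MISS  vc=[52]
4: 0x50 (blk 20, set 4) → MISS  vc=[52, 28]
5: 0xd2 (blk 52, set 4) → VC-HIT  vc=[20, 28]
6: 0xda (blk 54, set 6) → MISS  vc=[20, 28]
7: 0xd2 (blk 52, set 4) → L1-HIT  vc=[20, 28]
8: 0x73 (blk 28, set 4) → VC-HIT  vc=[20, 52]
9: 0xcb (blk 50, set 2) → MISS  vc=[20, 52, 10]
10: 0xcb (blk 50, set 2) → L1-HIT  vc=[20, 52, 10]
11: 0x28 (blk 10, set 2) → VC-HIT  vc=[20, 52, 50]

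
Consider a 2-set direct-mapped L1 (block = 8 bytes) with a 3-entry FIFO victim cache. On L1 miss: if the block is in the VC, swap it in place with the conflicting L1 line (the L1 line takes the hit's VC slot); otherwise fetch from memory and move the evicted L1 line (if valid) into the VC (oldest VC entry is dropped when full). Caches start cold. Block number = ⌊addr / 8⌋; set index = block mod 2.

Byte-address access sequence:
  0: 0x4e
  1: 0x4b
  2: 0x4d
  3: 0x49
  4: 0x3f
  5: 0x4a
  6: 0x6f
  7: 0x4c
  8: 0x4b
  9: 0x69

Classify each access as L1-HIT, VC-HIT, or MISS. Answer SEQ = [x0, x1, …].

SEQ = [MISS, L1-HIT, L1-HIT, L1-HIT, MISS, VC-HIT, MISS, VC-HIT, L1-HIT, VC-HIT]

#0 0x4e→b9/s1 MISS; vc=[]
#1 0x4b→b9/s1 L1-HIT; vc=[]
#2 0x4d→b9/s1 L1-HIT; vc=[]
#3 0x49→b9/s1 L1-HIT; vc=[]
#4 0x3f→b7/s1 MISS; vc=[9]
#5 0x4a→b9/s1 VC-HIT; vc=[7]
#6 0x6f→b13/s1 MISS; vc=[7,9]
#7 0x4c→b9/s1 VC-HIT; vc=[7,13]
#8 0x4b→b9/s1 L1-HIT; vc=[7,13]
#9 0x69→b13/s1 VC-HIT; vc=[7,9]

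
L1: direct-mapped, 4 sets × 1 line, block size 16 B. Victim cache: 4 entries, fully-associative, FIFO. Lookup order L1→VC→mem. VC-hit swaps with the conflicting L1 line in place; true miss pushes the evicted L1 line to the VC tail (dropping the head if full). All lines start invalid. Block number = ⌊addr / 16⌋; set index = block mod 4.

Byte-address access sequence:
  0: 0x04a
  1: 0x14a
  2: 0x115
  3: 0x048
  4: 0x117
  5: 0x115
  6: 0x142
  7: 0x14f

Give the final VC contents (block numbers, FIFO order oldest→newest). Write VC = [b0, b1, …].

  [0] addr=0x4a blk=4 s=0: MISS | VC []
  [1] addr=0x14a blk=20 s=0: MISS | VC [4]
  [2] addr=0x115 blk=17 s=1: MISS | VC [4]
  [3] addr=0x48 blk=4 s=0: VC-HIT | VC [20]
  [4] addr=0x117 blk=17 s=1: L1-HIT | VC [20]
  [5] addr=0x115 blk=17 s=1: L1-HIT | VC [20]
  [6] addr=0x142 blk=20 s=0: VC-HIT | VC [4]
  [7] addr=0x14f blk=20 s=0: L1-HIT | VC [4]

VC = [4]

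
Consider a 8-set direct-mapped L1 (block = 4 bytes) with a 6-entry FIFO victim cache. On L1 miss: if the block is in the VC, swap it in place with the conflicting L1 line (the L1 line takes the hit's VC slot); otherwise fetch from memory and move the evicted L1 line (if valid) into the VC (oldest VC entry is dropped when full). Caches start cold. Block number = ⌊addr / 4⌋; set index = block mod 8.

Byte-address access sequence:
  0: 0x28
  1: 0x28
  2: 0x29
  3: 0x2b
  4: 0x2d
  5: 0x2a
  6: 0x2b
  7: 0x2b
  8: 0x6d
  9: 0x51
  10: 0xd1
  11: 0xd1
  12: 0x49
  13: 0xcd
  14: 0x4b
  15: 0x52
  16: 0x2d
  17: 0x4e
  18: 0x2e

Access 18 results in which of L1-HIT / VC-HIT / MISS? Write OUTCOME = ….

  [0] addr=0x28 blk=10 s=2: MISS | VC []
  [1] addr=0x28 blk=10 s=2: L1-HIT | VC []
  [2] addr=0x29 blk=10 s=2: L1-HIT | VC []
  [3] addr=0x2b blk=10 s=2: L1-HIT | VC []
  [4] addr=0x2d blk=11 s=3: MISS | VC []
  [5] addr=0x2a blk=10 s=2: L1-HIT | VC []
  [6] addr=0x2b blk=10 s=2: L1-HIT | VC []
  [7] addr=0x2b blk=10 s=2: L1-HIT | VC []
  [8] addr=0x6d blk=27 s=3: MISS | VC [11]
  [9] addr=0x51 blk=20 s=4: MISS | VC [11]
  [10] addr=0xd1 blk=52 s=4: MISS | VC [11, 20]
  [11] addr=0xd1 blk=52 s=4: L1-HIT | VC [11, 20]
  [12] addr=0x49 blk=18 s=2: MISS | VC [11, 20, 10]
  [13] addr=0xcd blk=51 s=3: MISS | VC [11, 20, 10, 27]
  [14] addr=0x4b blk=18 s=2: L1-HIT | VC [11, 20, 10, 27]
  [15] addr=0x52 blk=20 s=4: VC-HIT | VC [11, 52, 10, 27]
  [16] addr=0x2d blk=11 s=3: VC-HIT | VC [51, 52, 10, 27]
  [17] addr=0x4e blk=19 s=3: MISS | VC [51, 52, 10, 27, 11]
  [18] addr=0x2e blk=11 s=3: VC-HIT | VC [51, 52, 10, 27, 19]

OUTCOME = VC-HIT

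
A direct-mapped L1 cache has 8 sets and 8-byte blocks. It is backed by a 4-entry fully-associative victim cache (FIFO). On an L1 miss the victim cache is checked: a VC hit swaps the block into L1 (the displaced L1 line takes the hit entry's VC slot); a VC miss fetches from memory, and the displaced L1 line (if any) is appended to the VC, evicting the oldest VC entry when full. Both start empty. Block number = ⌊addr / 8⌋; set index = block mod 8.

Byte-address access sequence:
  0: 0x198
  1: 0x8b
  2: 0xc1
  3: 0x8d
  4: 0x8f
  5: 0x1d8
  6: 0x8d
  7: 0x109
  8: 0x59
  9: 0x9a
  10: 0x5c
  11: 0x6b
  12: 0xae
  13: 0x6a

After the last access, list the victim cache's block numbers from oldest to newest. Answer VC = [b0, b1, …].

  [0] addr=0x198 blk=51 s=3: MISS | VC []
  [1] addr=0x8b blk=17 s=1: MISS | VC []
  [2] addr=0xc1 blk=24 s=0: MISS | VC []
  [3] addr=0x8d blk=17 s=1: L1-HIT | VC []
  [4] addr=0x8f blk=17 s=1: L1-HIT | VC []
  [5] addr=0x1d8 blk=59 s=3: MISS | VC [51]
  [6] addr=0x8d blk=17 s=1: L1-HIT | VC [51]
  [7] addr=0x109 blk=33 s=1: MISS | VC [51, 17]
  [8] addr=0x59 blk=11 s=3: MISS | VC [51, 17, 59]
  [9] addr=0x9a blk=19 s=3: MISS | VC [51, 17, 59, 11]
  [10] addr=0x5c blk=11 s=3: VC-HIT | VC [51, 17, 59, 19]
  [11] addr=0x6b blk=13 s=5: MISS | VC [51, 17, 59, 19]
  [12] addr=0xae blk=21 s=5: MISS | VC [17, 59, 19, 13]
  [13] addr=0x6a blk=13 s=5: VC-HIT | VC [17, 59, 19, 21]

VC = [17, 59, 19, 21]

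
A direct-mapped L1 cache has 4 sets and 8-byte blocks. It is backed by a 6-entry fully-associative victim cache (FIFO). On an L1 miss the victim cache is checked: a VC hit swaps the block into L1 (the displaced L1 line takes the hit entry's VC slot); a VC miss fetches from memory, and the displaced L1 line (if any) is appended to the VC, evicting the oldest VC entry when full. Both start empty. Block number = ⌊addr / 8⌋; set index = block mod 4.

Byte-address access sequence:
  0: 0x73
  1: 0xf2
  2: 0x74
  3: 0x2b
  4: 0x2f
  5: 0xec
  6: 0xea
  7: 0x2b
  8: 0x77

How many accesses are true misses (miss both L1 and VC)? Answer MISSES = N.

MISSES = 4

  [0] addr=0x73 blk=14 s=2: MISS | VC []
  [1] addr=0xf2 blk=30 s=2: MISS | VC [14]
  [2] addr=0x74 blk=14 s=2: VC-HIT | VC [30]
  [3] addr=0x2b blk=5 s=1: MISS | VC [30]
  [4] addr=0x2f blk=5 s=1: L1-HIT | VC [30]
  [5] addr=0xec blk=29 s=1: MISS | VC [30, 5]
  [6] addr=0xea blk=29 s=1: L1-HIT | VC [30, 5]
  [7] addr=0x2b blk=5 s=1: VC-HIT | VC [30, 29]
  [8] addr=0x77 blk=14 s=2: L1-HIT | VC [30, 29]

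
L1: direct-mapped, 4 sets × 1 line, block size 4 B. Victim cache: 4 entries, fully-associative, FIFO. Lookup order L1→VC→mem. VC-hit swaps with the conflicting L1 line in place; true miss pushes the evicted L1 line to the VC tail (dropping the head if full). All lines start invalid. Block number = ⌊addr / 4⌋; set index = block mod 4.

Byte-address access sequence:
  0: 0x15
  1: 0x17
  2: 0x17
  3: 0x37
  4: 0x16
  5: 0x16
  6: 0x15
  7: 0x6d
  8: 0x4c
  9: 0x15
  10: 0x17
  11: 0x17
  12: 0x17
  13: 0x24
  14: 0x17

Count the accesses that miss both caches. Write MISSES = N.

  [0] addr=0x15 blk=5 s=1: MISS | VC []
  [1] addr=0x17 blk=5 s=1: L1-HIT | VC []
  [2] addr=0x17 blk=5 s=1: L1-HIT | VC []
  [3] addr=0x37 blk=13 s=1: MISS | VC [5]
  [4] addr=0x16 blk=5 s=1: VC-HIT | VC [13]
  [5] addr=0x16 blk=5 s=1: L1-HIT | VC [13]
  [6] addr=0x15 blk=5 s=1: L1-HIT | VC [13]
  [7] addr=0x6d blk=27 s=3: MISS | VC [13]
  [8] addr=0x4c blk=19 s=3: MISS | VC [13, 27]
  [9] addr=0x15 blk=5 s=1: L1-HIT | VC [13, 27]
  [10] addr=0x17 blk=5 s=1: L1-HIT | VC [13, 27]
  [11] addr=0x17 blk=5 s=1: L1-HIT | VC [13, 27]
  [12] addr=0x17 blk=5 s=1: L1-HIT | VC [13, 27]
  [13] addr=0x24 blk=9 s=1: MISS | VC [13, 27, 5]
  [14] addr=0x17 blk=5 s=1: VC-HIT | VC [13, 27, 9]

MISSES = 5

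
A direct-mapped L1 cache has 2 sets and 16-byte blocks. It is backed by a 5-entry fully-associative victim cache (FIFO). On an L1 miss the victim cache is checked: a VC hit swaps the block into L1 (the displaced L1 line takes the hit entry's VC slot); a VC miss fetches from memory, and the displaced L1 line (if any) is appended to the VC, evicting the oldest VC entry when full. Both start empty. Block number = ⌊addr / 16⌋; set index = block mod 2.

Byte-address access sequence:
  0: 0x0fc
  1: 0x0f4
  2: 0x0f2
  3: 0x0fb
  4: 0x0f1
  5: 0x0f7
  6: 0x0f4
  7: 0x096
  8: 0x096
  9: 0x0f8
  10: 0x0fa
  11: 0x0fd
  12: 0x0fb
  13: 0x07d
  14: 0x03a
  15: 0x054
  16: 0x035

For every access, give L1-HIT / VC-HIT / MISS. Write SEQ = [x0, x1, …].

SEQ = [MISS, L1-HIT, L1-HIT, L1-HIT, L1-HIT, L1-HIT, L1-HIT, MISS, L1-HIT, VC-HIT, L1-HIT, L1-HIT, L1-HIT, MISS, MISS, MISS, VC-HIT]

#0 0xfc→b15/s1 MISS; vc=[]
#1 0xf4→b15/s1 L1-HIT; vc=[]
#2 0xf2→b15/s1 L1-HIT; vc=[]
#3 0xfb→b15/s1 L1-HIT; vc=[]
#4 0xf1→b15/s1 L1-HIT; vc=[]
#5 0xf7→b15/s1 L1-HIT; vc=[]
#6 0xf4→b15/s1 L1-HIT; vc=[]
#7 0x96→b9/s1 MISS; vc=[15]
#8 0x96→b9/s1 L1-HIT; vc=[15]
#9 0xf8→b15/s1 VC-HIT; vc=[9]
#10 0xfa→b15/s1 L1-HIT; vc=[9]
#11 0xfd→b15/s1 L1-HIT; vc=[9]
#12 0xfb→b15/s1 L1-HIT; vc=[9]
#13 0x7d→b7/s1 MISS; vc=[9,15]
#14 0x3a→b3/s1 MISS; vc=[9,15,7]
#15 0x54→b5/s1 MISS; vc=[9,15,7,3]
#16 0x35→b3/s1 VC-HIT; vc=[9,15,7,5]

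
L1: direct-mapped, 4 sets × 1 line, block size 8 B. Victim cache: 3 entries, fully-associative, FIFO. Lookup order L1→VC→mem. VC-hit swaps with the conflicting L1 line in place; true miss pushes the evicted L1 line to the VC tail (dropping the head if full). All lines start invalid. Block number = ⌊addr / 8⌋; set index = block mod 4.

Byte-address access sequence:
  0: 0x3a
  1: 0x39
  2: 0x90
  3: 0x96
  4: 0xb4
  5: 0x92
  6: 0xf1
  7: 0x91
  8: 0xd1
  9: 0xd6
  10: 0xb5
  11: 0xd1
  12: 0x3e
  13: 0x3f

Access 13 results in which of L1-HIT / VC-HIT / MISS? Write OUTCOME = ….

#0 0x3a→b7/s3 MISS; vc=[]
#1 0x39→b7/s3 L1-HIT; vc=[]
#2 0x90→b18/s2 MISS; vc=[]
#3 0x96→b18/s2 L1-HIT; vc=[]
#4 0xb4→b22/s2 MISS; vc=[18]
#5 0x92→b18/s2 VC-HIT; vc=[22]
#6 0xf1→b30/s2 MISS; vc=[22,18]
#7 0x91→b18/s2 VC-HIT; vc=[22,30]
#8 0xd1→b26/s2 MISS; vc=[22,30,18]
#9 0xd6→b26/s2 L1-HIT; vc=[22,30,18]
#10 0xb5→b22/s2 VC-HIT; vc=[26,30,18]
#11 0xd1→b26/s2 VC-HIT; vc=[22,30,18]
#12 0x3e→b7/s3 L1-HIT; vc=[22,30,18]
#13 0x3f→b7/s3 L1-HIT; vc=[22,30,18]

OUTCOME = L1-HIT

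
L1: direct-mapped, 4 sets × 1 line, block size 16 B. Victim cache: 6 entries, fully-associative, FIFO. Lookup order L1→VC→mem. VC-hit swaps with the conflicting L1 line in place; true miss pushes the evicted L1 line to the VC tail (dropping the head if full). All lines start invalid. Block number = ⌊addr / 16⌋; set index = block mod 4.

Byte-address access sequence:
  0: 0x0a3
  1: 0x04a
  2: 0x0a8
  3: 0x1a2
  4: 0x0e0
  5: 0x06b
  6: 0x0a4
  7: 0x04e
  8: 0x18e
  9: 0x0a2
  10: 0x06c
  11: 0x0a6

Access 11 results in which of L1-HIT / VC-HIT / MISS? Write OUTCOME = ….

#0 0xa3→b10/s2 MISS; vc=[]
#1 0x4a→b4/s0 MISS; vc=[]
#2 0xa8→b10/s2 L1-HIT; vc=[]
#3 0x1a2→b26/s2 MISS; vc=[10]
#4 0xe0→b14/s2 MISS; vc=[10,26]
#5 0x6b→b6/s2 MISS; vc=[10,26,14]
#6 0xa4→b10/s2 VC-HIT; vc=[6,26,14]
#7 0x4e→b4/s0 L1-HIT; vc=[6,26,14]
#8 0x18e→b24/s0 MISS; vc=[6,26,14,4]
#9 0xa2→b10/s2 L1-HIT; vc=[6,26,14,4]
#10 0x6c→b6/s2 VC-HIT; vc=[10,26,14,4]
#11 0xa6→b10/s2 VC-HIT; vc=[6,26,14,4]

OUTCOME = VC-HIT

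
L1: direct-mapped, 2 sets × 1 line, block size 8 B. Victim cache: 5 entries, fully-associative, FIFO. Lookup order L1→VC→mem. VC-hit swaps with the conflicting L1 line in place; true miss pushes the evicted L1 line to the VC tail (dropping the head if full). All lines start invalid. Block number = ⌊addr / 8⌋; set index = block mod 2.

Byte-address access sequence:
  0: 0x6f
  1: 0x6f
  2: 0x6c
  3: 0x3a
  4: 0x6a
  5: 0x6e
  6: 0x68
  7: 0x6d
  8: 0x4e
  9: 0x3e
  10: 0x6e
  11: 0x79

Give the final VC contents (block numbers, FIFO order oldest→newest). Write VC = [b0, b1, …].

VC = [9, 7, 13]

  [0] addr=0x6f blk=13 s=1: MISS | VC []
  [1] addr=0x6f blk=13 s=1: L1-HIT | VC []
  [2] addr=0x6c blk=13 s=1: L1-HIT | VC []
  [3] addr=0x3a blk=7 s=1: MISS | VC [13]
  [4] addr=0x6a blk=13 s=1: VC-HIT | VC [7]
  [5] addr=0x6e blk=13 s=1: L1-HIT | VC [7]
  [6] addr=0x68 blk=13 s=1: L1-HIT | VC [7]
  [7] addr=0x6d blk=13 s=1: L1-HIT | VC [7]
  [8] addr=0x4e blk=9 s=1: MISS | VC [7, 13]
  [9] addr=0x3e blk=7 s=1: VC-HIT | VC [9, 13]
  [10] addr=0x6e blk=13 s=1: VC-HIT | VC [9, 7]
  [11] addr=0x79 blk=15 s=1: MISS | VC [9, 7, 13]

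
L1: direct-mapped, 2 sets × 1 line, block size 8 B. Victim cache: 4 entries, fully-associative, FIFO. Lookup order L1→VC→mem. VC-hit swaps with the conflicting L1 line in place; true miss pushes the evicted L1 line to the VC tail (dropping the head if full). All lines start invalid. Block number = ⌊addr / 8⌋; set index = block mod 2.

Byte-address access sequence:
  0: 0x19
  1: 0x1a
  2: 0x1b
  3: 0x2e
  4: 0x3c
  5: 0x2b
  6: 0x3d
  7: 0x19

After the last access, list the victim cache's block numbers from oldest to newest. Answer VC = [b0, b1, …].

  [0] addr=0x19 blk=3 s=1: MISS | VC []
  [1] addr=0x1a blk=3 s=1: L1-HIT | VC []
  [2] addr=0x1b blk=3 s=1: L1-HIT | VC []
  [3] addr=0x2e blk=5 s=1: MISS | VC [3]
  [4] addr=0x3c blk=7 s=1: MISS | VC [3, 5]
  [5] addr=0x2b blk=5 s=1: VC-HIT | VC [3, 7]
  [6] addr=0x3d blk=7 s=1: VC-HIT | VC [3, 5]
  [7] addr=0x19 blk=3 s=1: VC-HIT | VC [7, 5]

VC = [7, 5]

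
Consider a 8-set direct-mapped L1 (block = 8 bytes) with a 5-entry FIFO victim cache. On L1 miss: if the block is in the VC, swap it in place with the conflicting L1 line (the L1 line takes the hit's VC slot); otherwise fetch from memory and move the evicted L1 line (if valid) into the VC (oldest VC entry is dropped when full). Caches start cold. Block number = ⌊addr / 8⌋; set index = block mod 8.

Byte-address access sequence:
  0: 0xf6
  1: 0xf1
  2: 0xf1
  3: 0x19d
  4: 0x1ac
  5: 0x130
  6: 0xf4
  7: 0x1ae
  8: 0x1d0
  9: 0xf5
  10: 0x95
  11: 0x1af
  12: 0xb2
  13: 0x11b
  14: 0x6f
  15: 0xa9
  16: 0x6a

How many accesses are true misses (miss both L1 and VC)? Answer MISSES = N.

#0 0xf6→b30/s6 MISS; vc=[]
#1 0xf1→b30/s6 L1-HIT; vc=[]
#2 0xf1→b30/s6 L1-HIT; vc=[]
#3 0x19d→b51/s3 MISS; vc=[]
#4 0x1ac→b53/s5 MISS; vc=[]
#5 0x130→b38/s6 MISS; vc=[30]
#6 0xf4→b30/s6 VC-HIT; vc=[38]
#7 0x1ae→b53/s5 L1-HIT; vc=[38]
#8 0x1d0→b58/s2 MISS; vc=[38]
#9 0xf5→b30/s6 L1-HIT; vc=[38]
#10 0x95→b18/s2 MISS; vc=[38,58]
#11 0x1af→b53/s5 L1-HIT; vc=[38,58]
#12 0xb2→b22/s6 MISS; vc=[38,58,30]
#13 0x11b→b35/s3 MISS; vc=[38,58,30,51]
#14 0x6f→b13/s5 MISS; vc=[38,58,30,51,53]
#15 0xa9→b21/s5 MISS; vc=[58,30,51,53,13]
#16 0x6a→b13/s5 VC-HIT; vc=[58,30,51,53,21]

MISSES = 10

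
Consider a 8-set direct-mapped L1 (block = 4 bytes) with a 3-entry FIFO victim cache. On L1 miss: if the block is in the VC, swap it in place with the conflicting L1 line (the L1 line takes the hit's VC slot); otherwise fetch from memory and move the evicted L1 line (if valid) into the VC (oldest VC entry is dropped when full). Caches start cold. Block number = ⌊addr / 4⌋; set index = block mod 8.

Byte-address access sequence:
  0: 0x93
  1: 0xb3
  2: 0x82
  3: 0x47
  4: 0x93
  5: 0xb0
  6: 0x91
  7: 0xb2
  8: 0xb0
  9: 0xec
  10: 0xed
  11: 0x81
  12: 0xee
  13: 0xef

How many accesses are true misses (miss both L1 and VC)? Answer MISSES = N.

0: 0x93 (blk 36, set 4) → MISS  vc=[]
1: 0xb3 (blk 44, set 4) → MISS  vc=[36]
2: 0x82 (blk 32, set 0) → MISS  vc=[36]
3: 0x47 (blk 17, set 1) → MISS  vc=[36]
4: 0x93 (blk 36, set 4) → VC-HIT  vc=[44]
5: 0xb0 (blk 44, set 4) → VC-HIT  vc=[36]
6: 0x91 (blk 36, set 4) → VC-HIT  vc=[44]
7: 0xb2 (blk 44, set 4) → VC-HIT  vc=[36]
8: 0xb0 (blk 44, set 4) → L1-HIT  vc=[36]
9: 0xec (blk 59, set 3) → MISS  vc=[36]
10: 0xed (blk 59, set 3) → L1-HIT  vc=[36]
11: 0x81 (blk 32, set 0) → L1-HIT  vc=[36]
12: 0xee (blk 59, set 3) → L1-HIT  vc=[36]
13: 0xef (blk 59, set 3) → L1-HIT  vc=[36]

MISSES = 5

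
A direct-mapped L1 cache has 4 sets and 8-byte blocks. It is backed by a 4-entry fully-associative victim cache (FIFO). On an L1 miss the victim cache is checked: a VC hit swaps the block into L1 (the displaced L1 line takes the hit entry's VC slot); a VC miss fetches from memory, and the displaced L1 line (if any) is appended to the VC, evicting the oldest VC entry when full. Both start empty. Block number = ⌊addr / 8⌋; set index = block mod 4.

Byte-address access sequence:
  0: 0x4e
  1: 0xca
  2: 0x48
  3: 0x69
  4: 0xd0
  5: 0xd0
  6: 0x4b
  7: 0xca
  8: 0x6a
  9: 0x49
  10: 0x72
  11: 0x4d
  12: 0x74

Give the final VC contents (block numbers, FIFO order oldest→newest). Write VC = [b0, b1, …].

VC = [13, 25, 26]

0: 0x4e (blk 9, set 1) → MISS  vc=[]
1: 0xca (blk 25, set 1) → MISS  vc=[9]
2: 0x48 (blk 9, set 1) → VC-HIT  vc=[25]
3: 0x69 (blk 13, set 1) → MISS  vc=[25, 9]
4: 0xd0 (blk 26, set 2) → MISS  vc=[25, 9]
5: 0xd0 (blk 26, set 2) → L1-HIT  vc=[25, 9]
6: 0x4b (blk 9, set 1) → VC-HIT  vc=[25, 13]
7: 0xca (blk 25, set 1) → VC-HIT  vc=[9, 13]
8: 0x6a (blk 13, set 1) → VC-HIT  vc=[9, 25]
9: 0x49 (blk 9, set 1) → VC-HIT  vc=[13, 25]
10: 0x72 (blk 14, set 2) → MISS  vc=[13, 25, 26]
11: 0x4d (blk 9, set 1) → L1-HIT  vc=[13, 25, 26]
12: 0x74 (blk 14, set 2) → L1-HIT  vc=[13, 25, 26]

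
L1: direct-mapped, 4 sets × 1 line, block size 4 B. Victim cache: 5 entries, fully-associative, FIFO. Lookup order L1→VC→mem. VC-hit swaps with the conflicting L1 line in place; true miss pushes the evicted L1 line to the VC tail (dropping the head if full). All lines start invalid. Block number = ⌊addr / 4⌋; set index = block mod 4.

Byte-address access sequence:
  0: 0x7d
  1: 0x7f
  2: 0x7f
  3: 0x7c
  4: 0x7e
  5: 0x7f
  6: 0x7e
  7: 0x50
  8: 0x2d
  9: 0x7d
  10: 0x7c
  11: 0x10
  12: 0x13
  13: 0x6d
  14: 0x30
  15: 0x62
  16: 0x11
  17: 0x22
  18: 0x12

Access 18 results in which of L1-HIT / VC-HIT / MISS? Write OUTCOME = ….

OUTCOME = VC-HIT

0: 0x7d (blk 31, set 3) → MISS  vc=[]
1: 0x7f (blk 31, set 3) → L1-HIT  vc=[]
2: 0x7f (blk 31, set 3) → L1-HIT  vc=[]
3: 0x7c (blk 31, set 3) → L1-HIT  vc=[]
4: 0x7e (blk 31, set 3) → L1-HIT  vc=[]
5: 0x7f (blk 31, set 3) → L1-HIT  vc=[]
6: 0x7e (blk 31, set 3) → L1-HIT  vc=[]
7: 0x50 (blk 20, set 0) → MISS  vc=[]
8: 0x2d (blk 11, set 3) → MISS  vc=[31]
9: 0x7d (blk 31, set 3) → VC-HIT  vc=[11]
10: 0x7c (blk 31, set 3) → L1-HIT  vc=[11]
11: 0x10 (blk 4, set 0) → MISS  vc=[11, 20]
12: 0x13 (blk 4, set 0) → L1-HIT  vc=[11, 20]
13: 0x6d (blk 27, set 3) → MISS  vc=[11, 20, 31]
14: 0x30 (blk 12, set 0) → MISS  vc=[11, 20, 31, 4]
15: 0x62 (blk 24, set 0) → MISS  vc=[11, 20, 31, 4, 12]
16: 0x11 (blk 4, set 0) → VC-HIT  vc=[11, 20, 31, 24, 12]
17: 0x22 (blk 8, set 0) → MISS  vc=[20, 31, 24, 12, 4]
18: 0x12 (blk 4, set 0) → VC-HIT  vc=[20, 31, 24, 12, 8]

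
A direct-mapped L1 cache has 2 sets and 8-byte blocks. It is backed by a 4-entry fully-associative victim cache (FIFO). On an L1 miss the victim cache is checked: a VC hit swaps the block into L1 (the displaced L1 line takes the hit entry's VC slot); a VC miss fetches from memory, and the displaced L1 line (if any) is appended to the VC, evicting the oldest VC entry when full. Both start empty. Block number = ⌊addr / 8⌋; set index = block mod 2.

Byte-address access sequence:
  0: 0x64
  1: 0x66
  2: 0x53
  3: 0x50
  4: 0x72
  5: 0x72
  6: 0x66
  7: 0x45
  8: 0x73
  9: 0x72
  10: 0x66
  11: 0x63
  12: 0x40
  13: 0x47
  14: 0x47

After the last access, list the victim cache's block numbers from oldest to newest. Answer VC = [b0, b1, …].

#0 0x64→b12/s0 MISS; vc=[]
#1 0x66→b12/s0 L1-HIT; vc=[]
#2 0x53→b10/s0 MISS; vc=[12]
#3 0x50→b10/s0 L1-HIT; vc=[12]
#4 0x72→b14/s0 MISS; vc=[12,10]
#5 0x72→b14/s0 L1-HIT; vc=[12,10]
#6 0x66→b12/s0 VC-HIT; vc=[14,10]
#7 0x45→b8/s0 MISS; vc=[14,10,12]
#8 0x73→b14/s0 VC-HIT; vc=[8,10,12]
#9 0x72→b14/s0 L1-HIT; vc=[8,10,12]
#10 0x66→b12/s0 VC-HIT; vc=[8,10,14]
#11 0x63→b12/s0 L1-HIT; vc=[8,10,14]
#12 0x40→b8/s0 VC-HIT; vc=[12,10,14]
#13 0x47→b8/s0 L1-HIT; vc=[12,10,14]
#14 0x47→b8/s0 L1-HIT; vc=[12,10,14]

VC = [12, 10, 14]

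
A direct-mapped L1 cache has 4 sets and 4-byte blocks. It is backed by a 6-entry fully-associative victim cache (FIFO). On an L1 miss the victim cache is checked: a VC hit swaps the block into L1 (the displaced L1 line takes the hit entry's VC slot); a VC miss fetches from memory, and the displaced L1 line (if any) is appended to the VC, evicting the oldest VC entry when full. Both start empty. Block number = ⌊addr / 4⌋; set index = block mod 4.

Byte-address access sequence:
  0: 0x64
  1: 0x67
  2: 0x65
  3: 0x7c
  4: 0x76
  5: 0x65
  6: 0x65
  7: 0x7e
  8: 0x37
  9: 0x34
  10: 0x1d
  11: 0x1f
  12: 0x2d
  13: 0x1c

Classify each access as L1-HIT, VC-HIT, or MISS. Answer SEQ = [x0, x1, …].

SEQ = [MISS, L1-HIT, L1-HIT, MISS, MISS, VC-HIT, L1-HIT, L1-HIT, MISS, L1-HIT, MISS, L1-HIT, MISS, VC-HIT]

  [0] addr=0x64 blk=25 s=1: MISS | VC []
  [1] addr=0x67 blk=25 s=1: L1-HIT | VC []
  [2] addr=0x65 blk=25 s=1: L1-HIT | VC []
  [3] addr=0x7c blk=31 s=3: MISS | VC []
  [4] addr=0x76 blk=29 s=1: MISS | VC [25]
  [5] addr=0x65 blk=25 s=1: VC-HIT | VC [29]
  [6] addr=0x65 blk=25 s=1: L1-HIT | VC [29]
  [7] addr=0x7e blk=31 s=3: L1-HIT | VC [29]
  [8] addr=0x37 blk=13 s=1: MISS | VC [29, 25]
  [9] addr=0x34 blk=13 s=1: L1-HIT | VC [29, 25]
  [10] addr=0x1d blk=7 s=3: MISS | VC [29, 25, 31]
  [11] addr=0x1f blk=7 s=3: L1-HIT | VC [29, 25, 31]
  [12] addr=0x2d blk=11 s=3: MISS | VC [29, 25, 31, 7]
  [13] addr=0x1c blk=7 s=3: VC-HIT | VC [29, 25, 31, 11]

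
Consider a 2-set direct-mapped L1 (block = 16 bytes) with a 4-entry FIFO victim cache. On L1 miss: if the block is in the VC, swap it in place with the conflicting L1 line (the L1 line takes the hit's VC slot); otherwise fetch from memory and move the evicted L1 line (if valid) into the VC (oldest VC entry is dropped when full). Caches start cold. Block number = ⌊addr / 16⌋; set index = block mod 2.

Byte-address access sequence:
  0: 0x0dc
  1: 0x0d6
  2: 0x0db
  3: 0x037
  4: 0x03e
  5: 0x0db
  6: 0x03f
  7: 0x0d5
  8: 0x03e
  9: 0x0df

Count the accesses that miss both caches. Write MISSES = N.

MISSES = 2

0: 0xdc (blk 13, set 1) → MISS  vc=[]
1: 0xd6 (blk 13, set 1) → L1-HIT  vc=[]
2: 0xdb (blk 13, set 1) → L1-HIT  vc=[]
3: 0x37 (blk 3, set 1) → MISS  vc=[13]
4: 0x3e (blk 3, set 1) → L1-HIT  vc=[13]
5: 0xdb (blk 13, set 1) → VC-HIT  vc=[3]
6: 0x3f (blk 3, set 1) → VC-HIT  vc=[13]
7: 0xd5 (blk 13, set 1) → VC-HIT  vc=[3]
8: 0x3e (blk 3, set 1) → VC-HIT  vc=[13]
9: 0xdf (blk 13, set 1) → VC-HIT  vc=[3]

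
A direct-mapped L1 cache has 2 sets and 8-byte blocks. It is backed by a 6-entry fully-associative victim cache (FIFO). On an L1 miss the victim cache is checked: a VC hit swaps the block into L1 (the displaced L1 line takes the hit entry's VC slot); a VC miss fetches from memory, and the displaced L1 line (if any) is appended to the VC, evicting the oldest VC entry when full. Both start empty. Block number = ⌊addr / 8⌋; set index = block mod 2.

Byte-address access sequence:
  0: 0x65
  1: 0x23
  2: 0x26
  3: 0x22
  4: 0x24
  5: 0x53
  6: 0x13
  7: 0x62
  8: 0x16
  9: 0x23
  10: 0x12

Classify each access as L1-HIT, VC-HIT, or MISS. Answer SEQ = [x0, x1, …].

0: 0x65 (blk 12, set 0) → MISS  vc=[]
1: 0x23 (blk 4, set 0) → MISS  vc=[12]
2: 0x26 (blk 4, set 0) → L1-HIT  vc=[12]
3: 0x22 (blk 4, set 0) → L1-HIT  vc=[12]
4: 0x24 (blk 4, set 0) → L1-HIT  vc=[12]
5: 0x53 (blk 10, set 0) → MISS  vc=[12, 4]
6: 0x13 (blk 2, set 0) → MISS  vc=[12, 4, 10]
7: 0x62 (blk 12, set 0) → VC-HIT  vc=[2, 4, 10]
8: 0x16 (blk 2, set 0) → VC-HIT  vc=[12, 4, 10]
9: 0x23 (blk 4, set 0) → VC-HIT  vc=[12, 2, 10]
10: 0x12 (blk 2, set 0) → VC-HIT  vc=[12, 4, 10]

SEQ = [MISS, MISS, L1-HIT, L1-HIT, L1-HIT, MISS, MISS, VC-HIT, VC-HIT, VC-HIT, VC-HIT]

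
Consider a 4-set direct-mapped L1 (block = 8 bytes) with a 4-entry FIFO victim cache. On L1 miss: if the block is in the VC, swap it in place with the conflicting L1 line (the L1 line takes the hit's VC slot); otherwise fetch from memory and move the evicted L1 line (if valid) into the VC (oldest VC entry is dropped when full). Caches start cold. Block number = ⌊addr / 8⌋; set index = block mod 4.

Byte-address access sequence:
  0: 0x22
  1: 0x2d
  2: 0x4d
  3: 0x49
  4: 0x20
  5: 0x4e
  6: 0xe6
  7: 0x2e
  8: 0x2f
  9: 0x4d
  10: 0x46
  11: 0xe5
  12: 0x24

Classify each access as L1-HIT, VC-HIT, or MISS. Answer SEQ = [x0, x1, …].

SEQ = [MISS, MISS, MISS, L1-HIT, L1-HIT, L1-HIT, MISS, VC-HIT, L1-HIT, VC-HIT, MISS, VC-HIT, VC-HIT]

  [0] addr=0x22 blk=4 s=0: MISS | VC []
  [1] addr=0x2d blk=5 s=1: MISS | VC []
  [2] addr=0x4d blk=9 s=1: MISS | VC [5]
  [3] addr=0x49 blk=9 s=1: L1-HIT | VC [5]
  [4] addr=0x20 blk=4 s=0: L1-HIT | VC [5]
  [5] addr=0x4e blk=9 s=1: L1-HIT | VC [5]
  [6] addr=0xe6 blk=28 s=0: MISS | VC [5, 4]
  [7] addr=0x2e blk=5 s=1: VC-HIT | VC [9, 4]
  [8] addr=0x2f blk=5 s=1: L1-HIT | VC [9, 4]
  [9] addr=0x4d blk=9 s=1: VC-HIT | VC [5, 4]
  [10] addr=0x46 blk=8 s=0: MISS | VC [5, 4, 28]
  [11] addr=0xe5 blk=28 s=0: VC-HIT | VC [5, 4, 8]
  [12] addr=0x24 blk=4 s=0: VC-HIT | VC [5, 28, 8]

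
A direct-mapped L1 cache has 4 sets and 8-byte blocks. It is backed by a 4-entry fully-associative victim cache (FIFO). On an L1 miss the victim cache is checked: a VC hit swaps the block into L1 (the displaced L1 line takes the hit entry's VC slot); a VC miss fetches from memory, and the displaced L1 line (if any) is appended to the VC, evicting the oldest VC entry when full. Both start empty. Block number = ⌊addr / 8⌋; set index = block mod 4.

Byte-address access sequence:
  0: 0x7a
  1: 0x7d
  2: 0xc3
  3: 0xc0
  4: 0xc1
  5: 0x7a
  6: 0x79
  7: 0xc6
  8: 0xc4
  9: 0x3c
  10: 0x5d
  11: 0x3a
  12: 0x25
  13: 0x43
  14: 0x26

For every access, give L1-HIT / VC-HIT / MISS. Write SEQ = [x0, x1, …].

SEQ = [MISS, L1-HIT, MISS, L1-HIT, L1-HIT, L1-HIT, L1-HIT, L1-HIT, L1-HIT, MISS, MISS, VC-HIT, MISS, MISS, VC-HIT]

0: 0x7a (blk 15, set 3) → MISS  vc=[]
1: 0x7d (blk 15, set 3) → L1-HIT  vc=[]
2: 0xc3 (blk 24, set 0) → MISS  vc=[]
3: 0xc0 (blk 24, set 0) → L1-HIT  vc=[]
4: 0xc1 (blk 24, set 0) → L1-HIT  vc=[]
5: 0x7a (blk 15, set 3) → L1-HIT  vc=[]
6: 0x79 (blk 15, set 3) → L1-HIT  vc=[]
7: 0xc6 (blk 24, set 0) → L1-HIT  vc=[]
8: 0xc4 (blk 24, set 0) → L1-HIT  vc=[]
9: 0x3c (blk 7, set 3) → MISS  vc=[15]
10: 0x5d (blk 11, set 3) → MISS  vc=[15, 7]
11: 0x3a (blk 7, set 3) → VC-HIT  vc=[15, 11]
12: 0x25 (blk 4, set 0) → MISS  vc=[15, 11, 24]
13: 0x43 (blk 8, set 0) → MISS  vc=[15, 11, 24, 4]
14: 0x26 (blk 4, set 0) → VC-HIT  vc=[15, 11, 24, 8]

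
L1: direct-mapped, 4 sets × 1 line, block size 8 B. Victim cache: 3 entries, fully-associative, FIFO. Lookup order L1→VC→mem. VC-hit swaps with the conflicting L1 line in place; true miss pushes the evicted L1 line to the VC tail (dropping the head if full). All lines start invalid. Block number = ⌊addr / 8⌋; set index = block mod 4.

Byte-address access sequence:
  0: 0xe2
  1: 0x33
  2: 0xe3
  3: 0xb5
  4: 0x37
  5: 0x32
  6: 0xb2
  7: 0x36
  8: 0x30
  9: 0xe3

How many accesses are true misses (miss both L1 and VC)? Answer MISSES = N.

MISSES = 3

0: 0xe2 (blk 28, set 0) → MISS  vc=[]
1: 0x33 (blk 6, set 2) → MISS  vc=[]
2: 0xe3 (blk 28, set 0) → L1-HIT  vc=[]
3: 0xb5 (blk 22, set 2) → MISS  vc=[6]
4: 0x37 (blk 6, set 2) → VC-HIT  vc=[22]
5: 0x32 (blk 6, set 2) → L1-HIT  vc=[22]
6: 0xb2 (blk 22, set 2) → VC-HIT  vc=[6]
7: 0x36 (blk 6, set 2) → VC-HIT  vc=[22]
8: 0x30 (blk 6, set 2) → L1-HIT  vc=[22]
9: 0xe3 (blk 28, set 0) → L1-HIT  vc=[22]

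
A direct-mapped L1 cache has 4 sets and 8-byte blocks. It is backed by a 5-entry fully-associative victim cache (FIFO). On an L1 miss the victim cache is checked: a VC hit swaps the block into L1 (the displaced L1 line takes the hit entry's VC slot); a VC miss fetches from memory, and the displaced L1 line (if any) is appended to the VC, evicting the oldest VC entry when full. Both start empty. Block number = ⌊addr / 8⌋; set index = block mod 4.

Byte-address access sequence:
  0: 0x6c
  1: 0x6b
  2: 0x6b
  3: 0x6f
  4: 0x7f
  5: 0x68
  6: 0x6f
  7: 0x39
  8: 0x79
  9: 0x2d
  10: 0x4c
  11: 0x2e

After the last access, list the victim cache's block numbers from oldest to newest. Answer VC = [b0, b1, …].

  [0] addr=0x6c blk=13 s=1: MISS | VC []
  [1] addr=0x6b blk=13 s=1: L1-HIT | VC []
  [2] addr=0x6b blk=13 s=1: L1-HIT | VC []
  [3] addr=0x6f blk=13 s=1: L1-HIT | VC []
  [4] addr=0x7f blk=15 s=3: MISS | VC []
  [5] addr=0x68 blk=13 s=1: L1-HIT | VC []
  [6] addr=0x6f blk=13 s=1: L1-HIT | VC []
  [7] addr=0x39 blk=7 s=3: MISS | VC [15]
  [8] addr=0x79 blk=15 s=3: VC-HIT | VC [7]
  [9] addr=0x2d blk=5 s=1: MISS | VC [7, 13]
  [10] addr=0x4c blk=9 s=1: MISS | VC [7, 13, 5]
  [11] addr=0x2e blk=5 s=1: VC-HIT | VC [7, 13, 9]

VC = [7, 13, 9]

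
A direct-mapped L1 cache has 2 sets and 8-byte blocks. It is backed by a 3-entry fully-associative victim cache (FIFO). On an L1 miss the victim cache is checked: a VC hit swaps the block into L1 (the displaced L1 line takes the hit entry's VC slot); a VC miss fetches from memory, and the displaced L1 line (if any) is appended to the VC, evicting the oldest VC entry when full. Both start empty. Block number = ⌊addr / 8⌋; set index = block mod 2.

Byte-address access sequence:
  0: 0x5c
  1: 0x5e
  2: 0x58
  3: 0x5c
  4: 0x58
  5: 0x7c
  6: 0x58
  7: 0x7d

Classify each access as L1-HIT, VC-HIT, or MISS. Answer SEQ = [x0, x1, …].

0: 0x5c (blk 11, set 1) → MISS  vc=[]
1: 0x5e (blk 11, set 1) → L1-HIT  vc=[]
2: 0x58 (blk 11, set 1) → L1-HIT  vc=[]
3: 0x5c (blk 11, set 1) → L1-HIT  vc=[]
4: 0x58 (blk 11, set 1) → L1-HIT  vc=[]
5: 0x7c (blk 15, set 1) → MISS  vc=[11]
6: 0x58 (blk 11, set 1) → VC-HIT  vc=[15]
7: 0x7d (blk 15, set 1) → VC-HIT  vc=[11]

SEQ = [MISS, L1-HIT, L1-HIT, L1-HIT, L1-HIT, MISS, VC-HIT, VC-HIT]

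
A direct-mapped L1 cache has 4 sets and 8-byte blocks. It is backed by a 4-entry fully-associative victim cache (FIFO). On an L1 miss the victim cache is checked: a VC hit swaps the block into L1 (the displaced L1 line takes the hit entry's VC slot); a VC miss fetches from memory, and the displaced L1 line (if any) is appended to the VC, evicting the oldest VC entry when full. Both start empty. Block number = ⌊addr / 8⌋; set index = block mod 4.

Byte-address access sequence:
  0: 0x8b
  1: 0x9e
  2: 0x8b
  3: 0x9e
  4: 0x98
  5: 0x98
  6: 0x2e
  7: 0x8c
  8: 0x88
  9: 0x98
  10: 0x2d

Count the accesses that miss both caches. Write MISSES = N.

#0 0x8b→b17/s1 MISS; vc=[]
#1 0x9e→b19/s3 MISS; vc=[]
#2 0x8b→b17/s1 L1-HIT; vc=[]
#3 0x9e→b19/s3 L1-HIT; vc=[]
#4 0x98→b19/s3 L1-HIT; vc=[]
#5 0x98→b19/s3 L1-HIT; vc=[]
#6 0x2e→b5/s1 MISS; vc=[17]
#7 0x8c→b17/s1 VC-HIT; vc=[5]
#8 0x88→b17/s1 L1-HIT; vc=[5]
#9 0x98→b19/s3 L1-HIT; vc=[5]
#10 0x2d→b5/s1 VC-HIT; vc=[17]

MISSES = 3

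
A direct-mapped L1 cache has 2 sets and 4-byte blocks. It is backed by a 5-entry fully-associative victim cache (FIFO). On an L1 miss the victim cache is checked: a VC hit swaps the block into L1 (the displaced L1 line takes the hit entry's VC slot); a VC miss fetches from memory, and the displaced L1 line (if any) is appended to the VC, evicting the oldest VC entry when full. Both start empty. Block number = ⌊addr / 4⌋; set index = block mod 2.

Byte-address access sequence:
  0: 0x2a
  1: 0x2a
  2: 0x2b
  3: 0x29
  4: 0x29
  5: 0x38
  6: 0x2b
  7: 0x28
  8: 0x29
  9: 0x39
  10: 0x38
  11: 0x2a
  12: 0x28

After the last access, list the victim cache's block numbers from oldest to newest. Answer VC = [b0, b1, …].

VC = [14]

  [0] addr=0x2a blk=10 s=0: MISS | VC []
  [1] addr=0x2a blk=10 s=0: L1-HIT | VC []
  [2] addr=0x2b blk=10 s=0: L1-HIT | VC []
  [3] addr=0x29 blk=10 s=0: L1-HIT | VC []
  [4] addr=0x29 blk=10 s=0: L1-HIT | VC []
  [5] addr=0x38 blk=14 s=0: MISS | VC [10]
  [6] addr=0x2b blk=10 s=0: VC-HIT | VC [14]
  [7] addr=0x28 blk=10 s=0: L1-HIT | VC [14]
  [8] addr=0x29 blk=10 s=0: L1-HIT | VC [14]
  [9] addr=0x39 blk=14 s=0: VC-HIT | VC [10]
  [10] addr=0x38 blk=14 s=0: L1-HIT | VC [10]
  [11] addr=0x2a blk=10 s=0: VC-HIT | VC [14]
  [12] addr=0x28 blk=10 s=0: L1-HIT | VC [14]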